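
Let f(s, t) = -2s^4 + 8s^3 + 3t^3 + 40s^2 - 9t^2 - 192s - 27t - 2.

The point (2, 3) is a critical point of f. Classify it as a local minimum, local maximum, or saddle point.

local minimum

The mixed partial ∂²f/∂s∂t is 0, so the Hessian at any point is diag(f_ss, f_tt) = diag(8(-3s^2 + 6s + 10), 18(t - 1)).
At (2, 3): H = diag(80, 36).
Both eigenvalues are positive, so H is positive definite: a local minimum.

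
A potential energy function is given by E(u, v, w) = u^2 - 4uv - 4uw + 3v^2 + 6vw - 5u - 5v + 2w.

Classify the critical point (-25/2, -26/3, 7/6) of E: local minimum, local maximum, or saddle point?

saddle point

The Hessian is constant: H = [[2, -4, -4], [-4, 6, 6], [-4, 6, 0]].
Leading principal minors: Δ₁ = 2, Δ₂ = -4, Δ₃ = 24.
The minors fit neither the all-positive nor the alternating-sign pattern, so H is indefinite: a saddle point.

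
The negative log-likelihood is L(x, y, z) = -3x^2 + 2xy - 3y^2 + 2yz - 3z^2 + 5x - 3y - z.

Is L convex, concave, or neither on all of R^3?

L is quadratic, so its Hessian is the constant matrix H = [[-6, 2, 0], [2, -6, 2], [0, 2, -6]].
Leading principal minors: -6, 32, -168.
Signs alternate −, +, − ⇒ H ≺ 0 ⇒ concave.

concave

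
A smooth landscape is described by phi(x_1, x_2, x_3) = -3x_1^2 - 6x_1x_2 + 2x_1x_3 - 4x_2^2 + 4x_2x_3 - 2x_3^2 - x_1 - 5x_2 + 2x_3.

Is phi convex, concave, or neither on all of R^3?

phi is quadratic, so its Hessian is the constant matrix H = [[-6, -6, 2], [-6, -8, 4], [2, 4, -4]].
Leading principal minors: -6, 12, -16.
Signs alternate −, +, − ⇒ H ≺ 0 ⇒ concave.

concave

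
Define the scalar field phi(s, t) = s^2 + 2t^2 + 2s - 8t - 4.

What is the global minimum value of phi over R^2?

phi(s,t) separates as P(s) + Q(t) − 4, so its minimum is min P + min Q − 4.
P'(s) = 2s + 2 vanishes at s ∈ {-1}; Q'(t) = 4(t - 2) vanishes at t ∈ {2}.
Local minima of P (where P''>0): P(-1)=-1. Local minima of Q: Q(2)=-8.
So the global minimum of phi is P(-1) + Q(2) − 4 = -1 − 8 − 4 = -13, attained at (-1, 2).

-13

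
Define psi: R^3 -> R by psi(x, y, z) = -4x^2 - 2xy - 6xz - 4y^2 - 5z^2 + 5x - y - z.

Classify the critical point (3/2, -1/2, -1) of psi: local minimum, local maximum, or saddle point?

The Hessian is constant: H = [[-8, -2, -6], [-2, -8, 0], [-6, 0, -10]].
Leading principal minors: Δ₁ = -8, Δ₂ = 60, Δ₃ = -312.
The minors alternate sign starting negative (−, +, −), so H is negative definite: a local maximum.

local maximum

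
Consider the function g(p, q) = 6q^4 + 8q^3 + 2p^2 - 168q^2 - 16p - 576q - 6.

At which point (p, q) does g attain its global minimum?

(4, 4)

g(p,q) separates as A(p) + B(q) − 6, so its minimum is min A + min B − 6.
A'(p) = 4p - 16 vanishes at p ∈ {4}; B'(q) = 24(q - 4)(q + 2)(q + 3) vanishes at q ∈ {-3, -2, 4}.
Local minima of A (where A''>0): A(4)=-32. Local minima of B: B(-3)=486, B(4)=-2944.
So the global minimum of g is A(4) + B(4) − 6 = -32 − 2944 − 6 = -2982, attained at (4, 4).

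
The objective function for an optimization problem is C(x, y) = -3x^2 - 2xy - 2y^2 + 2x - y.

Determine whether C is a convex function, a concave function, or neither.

C is quadratic, so its Hessian is the constant matrix H = [[-6, -2], [-2, -4]].
det(H) = 20, tr(H) = -10.
det(H) > 0 and tr(H) < 0, so H is negative definite everywhere: concave.

concave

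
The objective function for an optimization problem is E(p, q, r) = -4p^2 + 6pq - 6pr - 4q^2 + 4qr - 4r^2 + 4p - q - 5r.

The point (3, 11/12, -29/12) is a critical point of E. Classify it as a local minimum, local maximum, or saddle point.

The Hessian is constant: H = [[-8, 6, -6], [6, -8, 4], [-6, 4, -8]].
Leading principal minors: Δ₁ = -8, Δ₂ = 28, Δ₃ = -96.
The minors alternate sign starting negative (−, +, −), so H is negative definite: a local maximum.

local maximum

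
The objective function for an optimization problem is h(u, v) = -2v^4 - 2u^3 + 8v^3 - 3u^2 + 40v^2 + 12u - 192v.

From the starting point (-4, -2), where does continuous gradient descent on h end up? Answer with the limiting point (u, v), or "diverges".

h is separable, so gradient descent decouples: u follows -∂h/∂u, v follows -∂h/∂v.
∂h/∂u = -6(u - 1)(u + 2); at u=-4 this is -60, so u increases.
∂h/∂v = -8(v - 4)(v - 2)(v + 3); at v=-2 this is -192, so v increases.
u converges to its nearest critical value -2 (a local min of the u-part); v converges to 2. The iterate converges to (-2, 2).

(-2, 2)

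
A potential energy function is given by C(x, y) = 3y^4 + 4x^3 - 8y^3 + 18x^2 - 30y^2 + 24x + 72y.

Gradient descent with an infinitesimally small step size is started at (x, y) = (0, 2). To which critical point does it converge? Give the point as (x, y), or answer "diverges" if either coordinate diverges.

C is separable, so gradient descent decouples: x follows -∂C/∂x, y follows -∂C/∂y.
∂C/∂x = 12(x + 1)(x + 2); at x=0 this is 24, so x decreases.
∂C/∂y = 12(y - 3)(y - 1)(y + 2); at y=2 this is -48, so y increases.
x converges to its nearest critical value -1 (a local min of the x-part); y converges to 3. The iterate converges to (-1, 3).

(-1, 3)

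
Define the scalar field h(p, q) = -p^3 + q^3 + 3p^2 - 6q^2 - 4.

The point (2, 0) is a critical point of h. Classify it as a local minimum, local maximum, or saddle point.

The mixed partial ∂²h/∂p∂q is 0, so the Hessian at any point is diag(h_pp, h_qq) = diag(6(-p + 1), 6(q - 2)).
At (2, 0): H = diag(-6, -12).
Both eigenvalues are negative, so H is negative definite: a local maximum.

local maximum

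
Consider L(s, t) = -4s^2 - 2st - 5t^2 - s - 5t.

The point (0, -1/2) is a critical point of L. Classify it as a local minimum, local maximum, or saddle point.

local maximum

The Hessian of L is constant: H = [[-8, -2], [-2, -10]].
det(H) = (-8)·(-10) − (-2)² = 76.
det(H) > 0 and tr(H) = -18 < 0, so H is negative definite and the point is a local maximum.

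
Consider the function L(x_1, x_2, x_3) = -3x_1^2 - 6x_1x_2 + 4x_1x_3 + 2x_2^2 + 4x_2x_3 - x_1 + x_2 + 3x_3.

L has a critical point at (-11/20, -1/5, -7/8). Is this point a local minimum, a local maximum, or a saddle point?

saddle point

The Hessian is constant: H = [[-6, -6, 4], [-6, 4, 4], [4, 4, 0]].
Leading principal minors: Δ₁ = -6, Δ₂ = -60, Δ₃ = -160.
The minors fit neither the all-positive nor the alternating-sign pattern, so H is indefinite: a saddle point.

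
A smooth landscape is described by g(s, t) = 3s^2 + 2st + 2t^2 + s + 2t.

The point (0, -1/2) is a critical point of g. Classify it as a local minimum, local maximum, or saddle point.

local minimum

The Hessian of g is constant: H = [[6, 2], [2, 4]].
det(H) = 6·4 − 2² = 20.
det(H) > 0 and tr(H) = 10 > 0, so H is positive definite and the point is a local minimum.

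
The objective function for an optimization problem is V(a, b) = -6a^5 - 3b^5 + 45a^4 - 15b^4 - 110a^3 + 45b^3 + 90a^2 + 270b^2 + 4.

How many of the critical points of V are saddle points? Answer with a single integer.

8

V separates as a function of a plus a function of b, so ∇V=0 decouples.
∂V/∂a = -30a(a - 3)(a - 2)(a - 1) = 0 at a ∈ {0, 1, 2, 3}; ∂V/∂b = -15b(b - 3)(b + 3)(b + 4) = 0 at b ∈ {-4, -3, 0, 3}.
The Hessian is diagonal: diag(V_aa, V_bb). Second derivatives: V_aa(0)=180, V_aa(1)=-60, V_aa(2)=60, V_aa(3)=-180; V_bb(-4)=420, V_bb(-3)=-270, V_bb(0)=540, V_bb(3)=-1890.
Saddle points occur where the two diagonal entries have opposite signs: (0, -3), (0, 3), (1, -4), (1, 0), (2, -3), (2, 3), (3, -4), (3, 0). Count: 8.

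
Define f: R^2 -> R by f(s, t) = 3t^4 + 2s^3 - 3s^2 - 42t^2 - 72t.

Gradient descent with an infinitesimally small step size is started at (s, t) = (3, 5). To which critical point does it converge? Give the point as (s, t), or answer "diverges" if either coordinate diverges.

(1, 3)

f is separable, so gradient descent decouples: s follows -∂f/∂s, t follows -∂f/∂t.
∂f/∂s = 6s(s - 1); at s=3 this is 36, so s decreases.
∂f/∂t = 12(t - 3)(t + 1)(t + 2); at t=5 this is 1008, so t decreases.
s converges to its nearest critical value 1 (a local min of the s-part); t converges to 3. The iterate converges to (1, 3).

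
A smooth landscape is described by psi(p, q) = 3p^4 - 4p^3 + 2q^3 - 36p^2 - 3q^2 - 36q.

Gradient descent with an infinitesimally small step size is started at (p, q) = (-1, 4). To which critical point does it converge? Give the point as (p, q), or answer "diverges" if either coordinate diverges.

(-2, 3)

psi is separable, so gradient descent decouples: p follows -∂psi/∂p, q follows -∂psi/∂q.
∂psi/∂p = 12p(p - 3)(p + 2); at p=-1 this is 48, so p decreases.
∂psi/∂q = 6(q - 3)(q + 2); at q=4 this is 36, so q decreases.
p converges to its nearest critical value -2 (a local min of the p-part); q converges to 3. The iterate converges to (-2, 3).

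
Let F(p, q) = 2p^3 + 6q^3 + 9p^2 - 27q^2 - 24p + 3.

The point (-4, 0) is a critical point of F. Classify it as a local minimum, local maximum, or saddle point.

The mixed partial ∂²F/∂p∂q is 0, so the Hessian at any point is diag(F_pp, F_qq) = diag(6(2p + 3), 18(2q - 3)).
At (-4, 0): H = diag(-30, -54).
Both eigenvalues are negative, so H is negative definite: a local maximum.

local maximum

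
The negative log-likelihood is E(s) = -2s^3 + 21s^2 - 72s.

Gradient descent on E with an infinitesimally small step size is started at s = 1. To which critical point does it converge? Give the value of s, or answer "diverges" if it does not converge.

E'(s) = -6(s - 4)(s - 3), so E'(1) = -36.
Gradient descent moves in the -E' direction, i.e. s is increasing.
The nearest critical point in that direction is s = 3, where E'' = 6 > 0 (a local minimum). The iterate converges there.

3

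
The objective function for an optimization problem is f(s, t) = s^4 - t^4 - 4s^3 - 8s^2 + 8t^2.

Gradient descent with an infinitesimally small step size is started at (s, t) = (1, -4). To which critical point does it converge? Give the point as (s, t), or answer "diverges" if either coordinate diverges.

diverges

f is separable, so gradient descent decouples: s follows -∂f/∂s, t follows -∂f/∂t.
∂f/∂s = 4s(s - 4)(s + 1); at s=1 this is -24, so s increases.
∂f/∂t = -4t(t - 2)(t + 2); at t=-4 this is 192, so t decreases.
The t-coordinate has no critical point in that direction and runs off to infinity.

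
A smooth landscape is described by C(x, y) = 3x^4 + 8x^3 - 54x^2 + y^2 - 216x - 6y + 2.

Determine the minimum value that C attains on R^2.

C(x,y) separates as P(x) + Q(y) + 2, so its minimum is min P + min Q + 2.
P'(x) = 12(x - 3)(x + 2)(x + 3) vanishes at x ∈ {-3, -2, 3}; Q'(y) = 2y - 6 vanishes at y ∈ {3}.
Local minima of P (where P''>0): P(-3)=189, P(3)=-675. Local minima of Q: Q(3)=-9.
So the global minimum of C is P(3) + Q(3) + 2 = -675 − 9 + 2 = -682, attained at (3, 3).

-682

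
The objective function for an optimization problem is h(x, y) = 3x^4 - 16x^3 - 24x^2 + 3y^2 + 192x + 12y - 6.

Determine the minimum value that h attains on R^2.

h(x,y) separates as P(x) + Q(y) − 6, so its minimum is min P + min Q − 6.
P'(x) = 12(x - 4)(x - 2)(x + 2) vanishes at x ∈ {-2, 2, 4}; Q'(y) = 6y + 12 vanishes at y ∈ {-2}.
Local minima of P (where P''>0): P(-2)=-304, P(4)=128. Local minima of Q: Q(-2)=-12.
So the global minimum of h is P(-2) + Q(-2) − 6 = -304 − 12 − 6 = -322, attained at (-2, -2).

-322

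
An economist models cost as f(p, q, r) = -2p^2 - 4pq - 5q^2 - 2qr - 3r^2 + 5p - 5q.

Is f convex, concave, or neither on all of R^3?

f is quadratic, so its Hessian is the constant matrix H = [[-4, -4, 0], [-4, -10, -2], [0, -2, -6]].
Leading principal minors: -4, 24, -128.
Signs alternate −, +, − ⇒ H ≺ 0 ⇒ concave.

concave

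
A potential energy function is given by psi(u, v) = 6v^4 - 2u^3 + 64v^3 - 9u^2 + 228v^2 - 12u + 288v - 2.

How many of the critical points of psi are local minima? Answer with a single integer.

psi separates as a function of u plus a function of v, so ∇psi=0 decouples.
∂psi/∂u = -6(u + 1)(u + 2) = 0 at u ∈ {-2, -1}; ∂psi/∂v = 24(v + 1)(v + 3)(v + 4) = 0 at v ∈ {-4, -3, -1}.
The Hessian is diagonal: diag(psi_uu, psi_vv). Second derivatives: psi_uu(-2)=6, psi_uu(-1)=-6; psi_vv(-4)=72, psi_vv(-3)=-48, psi_vv(-1)=144.
Local minima occur where both diagonal entries positive: (-2, -4), (-2, -1). Count: 2.

2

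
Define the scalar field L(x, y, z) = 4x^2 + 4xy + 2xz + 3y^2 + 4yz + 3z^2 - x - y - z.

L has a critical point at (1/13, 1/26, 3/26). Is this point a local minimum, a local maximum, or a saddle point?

The Hessian is constant: H = [[8, 4, 2], [4, 6, 4], [2, 4, 6]].
Leading principal minors: Δ₁ = 8, Δ₂ = 32, Δ₃ = 104.
All leading minors are positive, so H is positive definite: a local minimum.

local minimum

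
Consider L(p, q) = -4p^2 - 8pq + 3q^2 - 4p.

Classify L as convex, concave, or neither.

L is quadratic, so its Hessian is the constant matrix H = [[-8, -8], [-8, 6]].
det(H) = -112, tr(H) = -2.
det(H) < 0, so H is indefinite: neither convex nor concave.

neither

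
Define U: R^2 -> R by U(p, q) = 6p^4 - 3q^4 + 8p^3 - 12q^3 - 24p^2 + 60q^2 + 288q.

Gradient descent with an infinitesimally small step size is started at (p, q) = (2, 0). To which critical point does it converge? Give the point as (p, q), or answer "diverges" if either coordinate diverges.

(1, -2)

U is separable, so gradient descent decouples: p follows -∂U/∂p, q follows -∂U/∂q.
∂U/∂p = 24p(p - 1)(p + 2); at p=2 this is 192, so p decreases.
∂U/∂q = -12(q - 3)(q + 2)(q + 4); at q=0 this is 288, so q decreases.
p converges to its nearest critical value 1 (a local min of the p-part); q converges to -2. The iterate converges to (1, -2).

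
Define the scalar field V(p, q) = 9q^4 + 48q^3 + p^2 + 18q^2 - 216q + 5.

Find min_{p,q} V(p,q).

V(p,q) separates as A(p) + B(q) + 5, so its minimum is min A + min B + 5.
A'(p) = 2p vanishes at p ∈ {0}; B'(q) = 36(q - 1)(q + 2)(q + 3) vanishes at q ∈ {-3, -2, 1}.
Local minima of A (where A''>0): A(0)=0. Local minima of B: B(-3)=243, B(1)=-141.
So the global minimum of V is A(0) + B(1) + 5 = 0 − 141 + 5 = -136, attained at (0, 1).

-136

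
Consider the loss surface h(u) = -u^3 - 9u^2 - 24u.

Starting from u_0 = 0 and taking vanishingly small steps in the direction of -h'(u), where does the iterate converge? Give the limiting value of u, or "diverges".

h'(u) = -3(u + 2)(u + 4), so h'(0) = -24.
Gradient descent moves in the -h' direction, i.e. u is increasing.
There is no critical point above u=0, and h' keeps the same sign, so the iterate runs off to +∞.

diverges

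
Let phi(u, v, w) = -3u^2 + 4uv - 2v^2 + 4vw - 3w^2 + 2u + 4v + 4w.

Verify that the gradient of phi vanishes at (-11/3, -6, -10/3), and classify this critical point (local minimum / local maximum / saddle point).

saddle point

∇phi = (-6u + 4v + 2, 4u - 4v + 4w + 4, 4v - 6w + 4); substituting (-11/3, -6, -10/3) gives ∇phi = (0, 0, 0), so (-11/3, -6, -10/3) is indeed a critical point.
The Hessian is constant: H = [[-6, 4, 0], [4, -4, 4], [0, 4, -6]].
Leading principal minors: Δ₁ = -6, Δ₂ = 8, Δ₃ = 48.
The minors fit neither the all-positive nor the alternating-sign pattern, so H is indefinite: a saddle point.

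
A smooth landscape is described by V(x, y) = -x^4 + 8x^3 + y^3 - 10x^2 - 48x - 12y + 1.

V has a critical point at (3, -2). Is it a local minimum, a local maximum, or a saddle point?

saddle point

The mixed partial ∂²V/∂x∂y is 0, so the Hessian at any point is diag(V_xx, V_yy) = diag(4(-3x^2 + 12x - 5), 6y).
At (3, -2): H = diag(16, -12).
The eigenvalues have opposite signs, so H is indefinite: a saddle point.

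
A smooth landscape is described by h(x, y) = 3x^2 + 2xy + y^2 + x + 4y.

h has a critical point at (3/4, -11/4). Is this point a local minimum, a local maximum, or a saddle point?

local minimum

The Hessian of h is constant: H = [[6, 2], [2, 2]].
det(H) = 6·2 − 2² = 8.
det(H) > 0 and tr(H) = 8 > 0, so H is positive definite and the point is a local minimum.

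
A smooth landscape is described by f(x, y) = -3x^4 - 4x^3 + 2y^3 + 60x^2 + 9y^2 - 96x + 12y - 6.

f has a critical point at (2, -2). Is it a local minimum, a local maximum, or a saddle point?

The mixed partial ∂²f/∂x∂y is 0, so the Hessian at any point is diag(f_xx, f_yy) = diag(12(-3x^2 - 2x + 10), 6(2y + 3)).
At (2, -2): H = diag(-72, -6).
Both eigenvalues are negative, so H is negative definite: a local maximum.

local maximum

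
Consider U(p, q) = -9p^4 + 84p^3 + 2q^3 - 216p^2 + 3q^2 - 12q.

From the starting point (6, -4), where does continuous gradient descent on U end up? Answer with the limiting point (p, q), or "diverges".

diverges

U is separable, so gradient descent decouples: p follows -∂U/∂p, q follows -∂U/∂q.
∂U/∂p = -36p(p - 4)(p - 3); at p=6 this is -1296, so p increases.
∂U/∂q = 6(q - 1)(q + 2); at q=-4 this is 60, so q decreases.
The p-coordinate has no critical point in that direction and runs off to infinity.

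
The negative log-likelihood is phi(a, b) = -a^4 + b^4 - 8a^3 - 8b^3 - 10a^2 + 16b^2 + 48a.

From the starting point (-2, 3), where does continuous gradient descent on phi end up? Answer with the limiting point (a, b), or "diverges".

phi is separable, so gradient descent decouples: a follows -∂phi/∂a, b follows -∂phi/∂b.
∂phi/∂a = -4(a - 1)(a + 3)(a + 4); at a=-2 this is 24, so a decreases.
∂phi/∂b = 4b(b - 4)(b - 2); at b=3 this is -12, so b increases.
a converges to its nearest critical value -3 (a local min of the a-part); b converges to 4. The iterate converges to (-3, 4).

(-3, 4)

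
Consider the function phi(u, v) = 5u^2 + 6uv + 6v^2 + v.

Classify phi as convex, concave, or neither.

convex

phi is quadratic, so its Hessian is the constant matrix H = [[10, 6], [6, 12]].
det(H) = 84, tr(H) = 22.
det(H) > 0 and tr(H) > 0, so H is positive definite everywhere: convex.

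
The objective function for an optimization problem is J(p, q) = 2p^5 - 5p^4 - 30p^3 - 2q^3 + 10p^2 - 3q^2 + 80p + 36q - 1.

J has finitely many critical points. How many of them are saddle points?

4

J separates as a function of p plus a function of q, so ∇J=0 decouples.
∂J/∂p = 10(p - 4)(p - 1)(p + 1)(p + 2) = 0 at p ∈ {-2, -1, 1, 4}; ∂J/∂q = -6(q - 2)(q + 3) = 0 at q ∈ {-3, 2}.
The Hessian is diagonal: diag(J_pp, J_qq). Second derivatives: J_pp(-2)=-180, J_pp(-1)=100, J_pp(1)=-180, J_pp(4)=900; J_qq(-3)=30, J_qq(2)=-30.
Saddle points occur where the two diagonal entries have opposite signs: (-2, -3), (-1, 2), (1, -3), (4, 2). Count: 4.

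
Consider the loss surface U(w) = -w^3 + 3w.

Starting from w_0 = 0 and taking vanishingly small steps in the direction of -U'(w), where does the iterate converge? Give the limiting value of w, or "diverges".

U'(w) = -3(w - 1)(w + 1), so U'(0) = 3.
Gradient descent moves in the -U' direction, i.e. w is decreasing.
The nearest critical point in that direction is w = -1, where U'' = 6 > 0 (a local minimum). The iterate converges there.

-1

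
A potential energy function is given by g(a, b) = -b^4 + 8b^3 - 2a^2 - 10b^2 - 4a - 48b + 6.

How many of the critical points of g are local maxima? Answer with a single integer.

g separates as a function of a plus a function of b, so ∇g=0 decouples.
∂g/∂a = -4(a + 1) = 0 at a ∈ {-1}; ∂g/∂b = -4(b - 4)(b - 3)(b + 1) = 0 at b ∈ {-1, 3, 4}.
The Hessian is diagonal: diag(g_aa, g_bb). Second derivatives: g_aa(-1)=-4; g_bb(-1)=-80, g_bb(3)=16, g_bb(4)=-20.
Local maxima occur where both diagonal entries negative: (-1, -1), (-1, 4). Count: 2.

2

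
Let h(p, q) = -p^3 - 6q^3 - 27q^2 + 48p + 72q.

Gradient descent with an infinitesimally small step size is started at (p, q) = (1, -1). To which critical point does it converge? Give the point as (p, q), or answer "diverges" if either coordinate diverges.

(-4, -4)

h is separable, so gradient descent decouples: p follows -∂h/∂p, q follows -∂h/∂q.
∂h/∂p = -3(p - 4)(p + 4); at p=1 this is 45, so p decreases.
∂h/∂q = -18(q - 1)(q + 4); at q=-1 this is 108, so q decreases.
p converges to its nearest critical value -4 (a local min of the p-part); q converges to -4. The iterate converges to (-4, -4).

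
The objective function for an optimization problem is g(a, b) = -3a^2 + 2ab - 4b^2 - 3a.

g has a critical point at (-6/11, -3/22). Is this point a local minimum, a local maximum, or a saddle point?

local maximum

The Hessian of g is constant: H = [[-6, 2], [2, -8]].
det(H) = (-6)·(-8) − 2² = 44.
det(H) > 0 and tr(H) = -14 < 0, so H is negative definite and the point is a local maximum.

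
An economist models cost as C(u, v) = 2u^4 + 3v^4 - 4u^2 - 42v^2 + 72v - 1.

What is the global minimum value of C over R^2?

C(u,v) separates as P(u) + Q(v) − 1, so its minimum is min P + min Q − 1.
P'(u) = 8u(u - 1)(u + 1) vanishes at u ∈ {-1, 0, 1}; Q'(v) = 12(v - 2)(v - 1)(v + 3) vanishes at v ∈ {-3, 1, 2}.
Local minima of P (where P''>0): P(-1)=-2, P(1)=-2. Local minima of Q: Q(-3)=-351, Q(2)=24.
So the global minimum of C is P(-1) + Q(-3) − 1 = -2 − 351 − 1 = -354, attained at (-1, -3).

-354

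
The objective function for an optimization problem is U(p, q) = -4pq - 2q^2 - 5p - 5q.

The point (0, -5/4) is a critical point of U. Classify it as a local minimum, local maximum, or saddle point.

The Hessian of U is constant: H = [[0, -4], [-4, -4]].
det(H) = 0·(-4) − (-4)² = -16.
Since det(H) < 0, H is indefinite and the critical point is a saddle point.

saddle point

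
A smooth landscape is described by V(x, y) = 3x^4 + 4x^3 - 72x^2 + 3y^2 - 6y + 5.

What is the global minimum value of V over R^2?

V(x,y) separates as P(x) + Q(y) + 5, so its minimum is min P + min Q + 5.
P'(x) = 12x(x - 3)(x + 4) vanishes at x ∈ {-4, 0, 3}; Q'(y) = 6y - 6 vanishes at y ∈ {1}.
Local minima of P (where P''>0): P(-4)=-640, P(3)=-297. Local minima of Q: Q(1)=-3.
So the global minimum of V is P(-4) + Q(1) + 5 = -640 − 3 + 5 = -638, attained at (-4, 1).

-638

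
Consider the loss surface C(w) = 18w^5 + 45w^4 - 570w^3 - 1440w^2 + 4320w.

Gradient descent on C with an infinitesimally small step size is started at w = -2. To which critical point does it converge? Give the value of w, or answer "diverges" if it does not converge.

-3

C'(w) = 90(w - 4)(w - 1)(w + 3)(w + 4), so C'(-2) = 3240.
Gradient descent moves in the -C' direction, i.e. w is decreasing.
The nearest critical point in that direction is w = -3, where C'' = 2520 > 0 (a local minimum). The iterate converges there.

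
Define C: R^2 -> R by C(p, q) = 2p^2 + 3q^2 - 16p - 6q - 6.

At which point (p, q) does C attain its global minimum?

C(p,q) separates as A(p) + B(q) − 6, so its minimum is min A + min B − 6.
A'(p) = 4p - 16 vanishes at p ∈ {4}; B'(q) = 6q - 6 vanishes at q ∈ {1}.
Local minima of A (where A''>0): A(4)=-32. Local minima of B: B(1)=-3.
So the global minimum of C is A(4) + B(1) − 6 = -32 − 3 − 6 = -41, attained at (4, 1).

(4, 1)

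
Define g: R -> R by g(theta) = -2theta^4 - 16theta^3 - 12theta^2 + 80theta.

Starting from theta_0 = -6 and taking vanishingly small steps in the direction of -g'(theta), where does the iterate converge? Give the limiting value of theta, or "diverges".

diverges

g'(theta) = -8(theta - 1)(theta + 2)(theta + 5), so g'(-6) = 224.
Gradient descent moves in the -g' direction, i.e. theta is decreasing.
There is no critical point below theta=-6, and g' keeps the same sign, so the iterate runs off to −∞.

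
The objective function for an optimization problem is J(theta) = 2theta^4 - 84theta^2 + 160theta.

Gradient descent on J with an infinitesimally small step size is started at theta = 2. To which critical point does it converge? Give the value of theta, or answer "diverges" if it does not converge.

J'(theta) = 8(theta - 4)(theta - 1)(theta + 5), so J'(2) = -112.
Gradient descent moves in the -J' direction, i.e. theta is increasing.
The nearest critical point in that direction is theta = 4, where J'' = 216 > 0 (a local minimum). The iterate converges there.

4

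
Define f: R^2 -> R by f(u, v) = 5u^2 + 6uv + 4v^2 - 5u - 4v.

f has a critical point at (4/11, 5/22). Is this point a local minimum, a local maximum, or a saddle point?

The Hessian of f is constant: H = [[10, 6], [6, 8]].
det(H) = 10·8 − 6² = 44.
det(H) > 0 and tr(H) = 18 > 0, so H is positive definite and the point is a local minimum.

local minimum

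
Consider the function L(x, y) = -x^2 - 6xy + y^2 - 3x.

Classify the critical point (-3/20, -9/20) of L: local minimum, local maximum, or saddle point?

saddle point

The Hessian of L is constant: H = [[-2, -6], [-6, 2]].
det(H) = (-2)·2 − (-6)² = -40.
Since det(H) < 0, H is indefinite and the critical point is a saddle point.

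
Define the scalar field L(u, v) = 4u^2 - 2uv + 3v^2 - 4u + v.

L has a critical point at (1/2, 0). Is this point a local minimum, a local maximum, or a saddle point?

local minimum

The Hessian of L is constant: H = [[8, -2], [-2, 6]].
det(H) = 8·6 − (-2)² = 44.
det(H) > 0 and tr(H) = 14 > 0, so H is positive definite and the point is a local minimum.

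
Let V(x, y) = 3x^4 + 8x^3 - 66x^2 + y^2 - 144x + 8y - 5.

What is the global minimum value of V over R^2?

-588

V(x,y) separates as P(x) + Q(y) − 5, so its minimum is min P + min Q − 5.
P'(x) = 12(x - 3)(x + 1)(x + 4) vanishes at x ∈ {-4, -1, 3}; Q'(y) = 2y + 8 vanishes at y ∈ {-4}.
Local minima of P (where P''>0): P(-4)=-224, P(3)=-567. Local minima of Q: Q(-4)=-16.
So the global minimum of V is P(3) + Q(-4) − 5 = -567 − 16 − 5 = -588, attained at (3, -4).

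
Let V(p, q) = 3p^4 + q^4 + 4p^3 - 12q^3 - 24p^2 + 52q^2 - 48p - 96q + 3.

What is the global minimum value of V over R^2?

-173

V(p,q) separates as A(p) + B(q) + 3, so its minimum is min A + min B + 3.
A'(p) = 12(p - 2)(p + 1)(p + 2) vanishes at p ∈ {-2, -1, 2}; B'(q) = 4(q - 4)(q - 3)(q - 2) vanishes at q ∈ {2, 3, 4}.
Local minima of A (where A''>0): A(-2)=16, A(2)=-112. Local minima of B: B(2)=-64, B(4)=-64.
So the global minimum of V is A(2) + B(2) + 3 = -112 − 64 + 3 = -173, attained at (2, 2).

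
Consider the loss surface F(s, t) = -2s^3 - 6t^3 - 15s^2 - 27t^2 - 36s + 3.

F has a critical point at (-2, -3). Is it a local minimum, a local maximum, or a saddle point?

The mixed partial ∂²F/∂s∂t is 0, so the Hessian at any point is diag(F_ss, F_tt) = diag(-6(2s + 5), -18(2t + 3)).
At (-2, -3): H = diag(-6, 54).
The eigenvalues have opposite signs, so H is indefinite: a saddle point.

saddle point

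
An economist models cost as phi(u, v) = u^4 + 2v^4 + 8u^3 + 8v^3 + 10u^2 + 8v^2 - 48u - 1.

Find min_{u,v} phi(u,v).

phi(u,v) separates as P(u) + Q(v) − 1, so its minimum is min P + min Q − 1.
P'(u) = 4(u - 1)(u + 3)(u + 4) vanishes at u ∈ {-4, -3, 1}; Q'(v) = 8v(v + 1)(v + 2) vanishes at v ∈ {-2, -1, 0}.
Local minima of P (where P''>0): P(-4)=96, P(1)=-29. Local minima of Q: Q(-2)=0, Q(0)=0.
So the global minimum of phi is P(1) + Q(-2) − 1 = -29 + 0 − 1 = -30, attained at (1, -2).

-30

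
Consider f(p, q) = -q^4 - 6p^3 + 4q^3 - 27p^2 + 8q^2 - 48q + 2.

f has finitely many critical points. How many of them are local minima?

f separates as a function of p plus a function of q, so ∇f=0 decouples.
∂f/∂p = -18p(p + 3) = 0 at p ∈ {-3, 0}; ∂f/∂q = -4(q - 3)(q - 2)(q + 2) = 0 at q ∈ {-2, 2, 3}.
The Hessian is diagonal: diag(f_pp, f_qq). Second derivatives: f_pp(-3)=54, f_pp(0)=-54; f_qq(-2)=-80, f_qq(2)=16, f_qq(3)=-20.
Local minima occur where both diagonal entries positive: (-3, 2). Count: 1.

1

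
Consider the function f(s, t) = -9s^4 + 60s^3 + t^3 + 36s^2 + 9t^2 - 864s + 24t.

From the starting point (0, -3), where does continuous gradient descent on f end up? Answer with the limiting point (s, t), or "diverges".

f is separable, so gradient descent decouples: s follows -∂f/∂s, t follows -∂f/∂t.
∂f/∂s = -36(s - 4)(s - 3)(s + 2); at s=0 this is -864, so s increases.
∂f/∂t = 3(t + 2)(t + 4); at t=-3 this is -3, so t increases.
s converges to its nearest critical value 3 (a local min of the s-part); t converges to -2. The iterate converges to (3, -2).

(3, -2)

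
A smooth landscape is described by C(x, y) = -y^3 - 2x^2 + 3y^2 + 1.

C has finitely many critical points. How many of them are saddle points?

C separates as a function of x plus a function of y, so ∇C=0 decouples.
∂C/∂x = -4x = 0 at x ∈ {0}; ∂C/∂y = -3y(y - 2) = 0 at y ∈ {0, 2}.
The Hessian is diagonal: diag(C_xx, C_yy). Second derivatives: C_xx(0)=-4; C_yy(0)=6, C_yy(2)=-6.
Saddle points occur where the two diagonal entries have opposite signs: (0, 0). Count: 1.

1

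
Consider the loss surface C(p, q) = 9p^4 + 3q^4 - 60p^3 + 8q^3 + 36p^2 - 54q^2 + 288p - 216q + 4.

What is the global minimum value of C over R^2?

C(p,q) separates as A(p) + B(q) + 4, so its minimum is min A + min B + 4.
A'(p) = 36(p - 4)(p - 2)(p + 1) vanishes at p ∈ {-1, 2, 4}; B'(q) = 12(q - 3)(q + 2)(q + 3) vanishes at q ∈ {-3, -2, 3}.
Local minima of A (where A''>0): A(-1)=-183, A(4)=192. Local minima of B: B(-3)=189, B(3)=-675.
So the global minimum of C is A(-1) + B(3) + 4 = -183 − 675 + 4 = -854, attained at (-1, 3).

-854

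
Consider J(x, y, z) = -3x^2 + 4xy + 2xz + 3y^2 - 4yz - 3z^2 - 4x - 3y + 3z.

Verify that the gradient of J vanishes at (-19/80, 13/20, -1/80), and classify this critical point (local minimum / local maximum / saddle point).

∇J = (-6x + 4y + 2z - 4, 4x + 6y - 4z - 3, 2x - 4y - 6z + 3); substituting (-19/80, 13/20, -1/80) gives ∇J = (0, 0, 0), so (-19/80, 13/20, -1/80) is indeed a critical point.
The Hessian is constant: H = [[-6, 4, 2], [4, 6, -4], [2, -4, -6]].
Leading principal minors: Δ₁ = -6, Δ₂ = -52, Δ₃ = 320.
The minors fit neither the all-positive nor the alternating-sign pattern, so H is indefinite: a saddle point.

saddle point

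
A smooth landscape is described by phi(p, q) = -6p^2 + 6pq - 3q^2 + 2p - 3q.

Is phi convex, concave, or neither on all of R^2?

phi is quadratic, so its Hessian is the constant matrix H = [[-12, 6], [6, -6]].
det(H) = 36, tr(H) = -18.
det(H) > 0 and tr(H) < 0, so H is negative definite everywhere: concave.

concave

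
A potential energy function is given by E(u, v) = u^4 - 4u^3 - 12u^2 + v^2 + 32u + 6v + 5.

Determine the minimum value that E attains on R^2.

-68

E(u,v) separates as P(u) + Q(v) + 5, so its minimum is min P + min Q + 5.
P'(u) = 4(u - 4)(u - 1)(u + 2) vanishes at u ∈ {-2, 1, 4}; Q'(v) = 2v + 6 vanishes at v ∈ {-3}.
Local minima of P (where P''>0): P(-2)=-64, P(4)=-64. Local minima of Q: Q(-3)=-9.
So the global minimum of E is P(-2) + Q(-3) + 5 = -64 − 9 + 5 = -68, attained at (-2, -3).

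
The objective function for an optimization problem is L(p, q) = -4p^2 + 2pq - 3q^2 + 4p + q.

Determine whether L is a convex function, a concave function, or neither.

concave

L is quadratic, so its Hessian is the constant matrix H = [[-8, 2], [2, -6]].
det(H) = 44, tr(H) = -14.
det(H) > 0 and tr(H) < 0, so H is negative definite everywhere: concave.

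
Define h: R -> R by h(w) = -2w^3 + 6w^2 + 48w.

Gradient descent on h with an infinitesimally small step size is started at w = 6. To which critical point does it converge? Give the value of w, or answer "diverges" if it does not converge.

diverges

h'(w) = -6(w - 4)(w + 2), so h'(6) = -96.
Gradient descent moves in the -h' direction, i.e. w is increasing.
There is no critical point above w=6, and h' keeps the same sign, so the iterate runs off to +∞.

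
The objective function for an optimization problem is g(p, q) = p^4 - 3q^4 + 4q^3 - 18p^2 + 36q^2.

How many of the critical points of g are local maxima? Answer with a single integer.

2

g separates as a function of p plus a function of q, so ∇g=0 decouples.
∂g/∂p = 4p(p - 3)(p + 3) = 0 at p ∈ {-3, 0, 3}; ∂g/∂q = -12q(q - 3)(q + 2) = 0 at q ∈ {-2, 0, 3}.
The Hessian is diagonal: diag(g_pp, g_qq). Second derivatives: g_pp(-3)=72, g_pp(0)=-36, g_pp(3)=72; g_qq(-2)=-120, g_qq(0)=72, g_qq(3)=-180.
Local maxima occur where both diagonal entries negative: (0, -2), (0, 3). Count: 2.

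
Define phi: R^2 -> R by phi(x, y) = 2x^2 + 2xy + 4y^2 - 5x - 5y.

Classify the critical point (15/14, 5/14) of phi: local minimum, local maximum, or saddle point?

local minimum

The Hessian of phi is constant: H = [[4, 2], [2, 8]].
det(H) = 4·8 − 2² = 28.
det(H) > 0 and tr(H) = 12 > 0, so H is positive definite and the point is a local minimum.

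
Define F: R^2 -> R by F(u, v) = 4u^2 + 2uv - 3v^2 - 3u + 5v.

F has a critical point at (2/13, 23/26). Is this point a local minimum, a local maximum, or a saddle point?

saddle point

The Hessian of F is constant: H = [[8, 2], [2, -6]].
det(H) = 8·(-6) − 2² = -52.
Since det(H) < 0, H is indefinite and the critical point is a saddle point.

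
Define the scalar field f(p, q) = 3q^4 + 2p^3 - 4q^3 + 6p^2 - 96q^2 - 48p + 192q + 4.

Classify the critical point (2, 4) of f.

local minimum

The mixed partial ∂²f/∂p∂q is 0, so the Hessian at any point is diag(f_pp, f_qq) = diag(12(p + 1), 12(3q^2 - 2q - 16)).
At (2, 4): H = diag(36, 288).
Both eigenvalues are positive, so H is positive definite: a local minimum.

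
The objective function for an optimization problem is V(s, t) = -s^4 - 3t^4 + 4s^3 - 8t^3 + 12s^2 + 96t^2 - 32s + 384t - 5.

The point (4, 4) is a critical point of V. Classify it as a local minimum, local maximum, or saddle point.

The mixed partial ∂²V/∂s∂t is 0, so the Hessian at any point is diag(V_ss, V_tt) = diag(12(-s^2 + 2s + 2), 12(-3t^2 - 4t + 16)).
At (4, 4): H = diag(-72, -576).
Both eigenvalues are negative, so H is negative definite: a local maximum.

local maximum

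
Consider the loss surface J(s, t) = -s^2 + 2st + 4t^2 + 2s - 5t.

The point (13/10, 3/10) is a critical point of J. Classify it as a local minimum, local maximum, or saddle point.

The Hessian of J is constant: H = [[-2, 2], [2, 8]].
det(H) = (-2)·8 − 2² = -20.
Since det(H) < 0, H is indefinite and the critical point is a saddle point.

saddle point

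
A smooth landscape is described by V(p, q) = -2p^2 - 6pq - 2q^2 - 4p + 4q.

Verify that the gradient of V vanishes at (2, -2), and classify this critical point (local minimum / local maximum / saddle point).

saddle point

∇V = (-4p - 6q - 4, -6p - 4q + 4); substituting (2, -2) gives ∇V = (0, 0), so (2, -2) is indeed a critical point.
The Hessian of V is constant: H = [[-4, -6], [-6, -4]].
det(H) = (-4)·(-4) − (-6)² = -20.
Since det(H) < 0, H is indefinite and the critical point is a saddle point.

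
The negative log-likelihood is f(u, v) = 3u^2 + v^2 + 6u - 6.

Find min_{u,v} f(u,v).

-9

f(u,v) separates as P(u) + Q(v) − 6, so its minimum is min P + min Q − 6.
P'(u) = 6u + 6 vanishes at u ∈ {-1}; Q'(v) = 2v vanishes at v ∈ {0}.
Local minima of P (where P''>0): P(-1)=-3. Local minima of Q: Q(0)=0.
So the global minimum of f is P(-1) + Q(0) − 6 = -3 + 0 − 6 = -9, attained at (-1, 0).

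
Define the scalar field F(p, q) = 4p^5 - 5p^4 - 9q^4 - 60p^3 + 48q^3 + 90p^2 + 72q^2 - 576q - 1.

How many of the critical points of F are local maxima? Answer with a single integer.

4

F separates as a function of p plus a function of q, so ∇F=0 decouples.
∂F/∂p = 20p(p - 3)(p - 1)(p + 3) = 0 at p ∈ {-3, 0, 1, 3}; ∂F/∂q = -36(q - 4)(q - 2)(q + 2) = 0 at q ∈ {-2, 2, 4}.
The Hessian is diagonal: diag(F_pp, F_qq). Second derivatives: F_pp(-3)=-1440, F_pp(0)=180, F_pp(1)=-160, F_pp(3)=720; F_qq(-2)=-864, F_qq(2)=288, F_qq(4)=-432.
Local maxima occur where both diagonal entries negative: (-3, -2), (-3, 4), (1, -2), (1, 4). Count: 4.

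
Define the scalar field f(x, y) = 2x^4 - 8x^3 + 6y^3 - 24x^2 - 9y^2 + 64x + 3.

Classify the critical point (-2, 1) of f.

The mixed partial ∂²f/∂x∂y is 0, so the Hessian at any point is diag(f_xx, f_yy) = diag(24(x^2 - 2x - 2), 18(2y - 1)).
At (-2, 1): H = diag(144, 18).
Both eigenvalues are positive, so H is positive definite: a local minimum.

local minimum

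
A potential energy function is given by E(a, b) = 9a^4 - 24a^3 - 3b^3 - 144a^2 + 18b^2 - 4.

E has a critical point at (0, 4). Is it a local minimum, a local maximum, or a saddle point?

local maximum

The mixed partial ∂²E/∂a∂b is 0, so the Hessian at any point is diag(E_aa, E_bb) = diag(36(3a^2 - 4a - 8), 18(-b + 2)).
At (0, 4): H = diag(-288, -36).
Both eigenvalues are negative, so H is negative definite: a local maximum.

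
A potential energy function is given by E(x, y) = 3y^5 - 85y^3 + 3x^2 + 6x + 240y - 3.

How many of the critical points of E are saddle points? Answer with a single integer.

2

E separates as a function of x plus a function of y, so ∇E=0 decouples.
∂E/∂x = 6(x + 1) = 0 at x ∈ {-1}; ∂E/∂y = 15(y - 4)(y - 1)(y + 1)(y + 4) = 0 at y ∈ {-4, -1, 1, 4}.
The Hessian is diagonal: diag(E_xx, E_yy). Second derivatives: E_xx(-1)=6; E_yy(-4)=-1800, E_yy(-1)=450, E_yy(1)=-450, E_yy(4)=1800.
Saddle points occur where the two diagonal entries have opposite signs: (-1, -4), (-1, 1). Count: 2.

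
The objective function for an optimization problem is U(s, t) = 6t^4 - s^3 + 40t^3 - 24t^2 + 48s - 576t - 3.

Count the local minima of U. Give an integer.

U separates as a function of s plus a function of t, so ∇U=0 decouples.
∂U/∂s = -3(s - 4)(s + 4) = 0 at s ∈ {-4, 4}; ∂U/∂t = 24(t - 2)(t + 3)(t + 4) = 0 at t ∈ {-4, -3, 2}.
The Hessian is diagonal: diag(U_ss, U_tt). Second derivatives: U_ss(-4)=24, U_ss(4)=-24; U_tt(-4)=144, U_tt(-3)=-120, U_tt(2)=720.
Local minima occur where both diagonal entries positive: (-4, -4), (-4, 2). Count: 2.

2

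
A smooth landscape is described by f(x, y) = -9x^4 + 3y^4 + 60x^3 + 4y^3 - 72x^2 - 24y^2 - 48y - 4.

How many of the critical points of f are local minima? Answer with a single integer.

f separates as a function of x plus a function of y, so ∇f=0 decouples.
∂f/∂x = -36x(x - 4)(x - 1) = 0 at x ∈ {0, 1, 4}; ∂f/∂y = 12(y - 2)(y + 1)(y + 2) = 0 at y ∈ {-2, -1, 2}.
The Hessian is diagonal: diag(f_xx, f_yy). Second derivatives: f_xx(0)=-144, f_xx(1)=108, f_xx(4)=-432; f_yy(-2)=48, f_yy(-1)=-36, f_yy(2)=144.
Local minima occur where both diagonal entries positive: (1, -2), (1, 2). Count: 2.

2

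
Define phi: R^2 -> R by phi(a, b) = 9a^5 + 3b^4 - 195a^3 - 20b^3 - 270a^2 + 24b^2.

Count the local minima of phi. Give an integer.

phi separates as a function of a plus a function of b, so ∇phi=0 decouples.
∂phi/∂a = 45a(a - 4)(a + 1)(a + 3) = 0 at a ∈ {-3, -1, 0, 4}; ∂phi/∂b = 12b(b - 4)(b - 1) = 0 at b ∈ {0, 1, 4}.
The Hessian is diagonal: diag(phi_aa, phi_bb). Second derivatives: phi_aa(-3)=-1890, phi_aa(-1)=450, phi_aa(0)=-540, phi_aa(4)=6300; phi_bb(0)=48, phi_bb(1)=-36, phi_bb(4)=144.
Local minima occur where both diagonal entries positive: (-1, 0), (-1, 4), (4, 0), (4, 4). Count: 4.

4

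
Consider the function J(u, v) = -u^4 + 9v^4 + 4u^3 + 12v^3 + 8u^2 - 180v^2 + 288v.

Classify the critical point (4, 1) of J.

local maximum

The mixed partial ∂²J/∂u∂v is 0, so the Hessian at any point is diag(J_uu, J_vv) = diag(4(-3u^2 + 6u + 4), 36(3v^2 + 2v - 10)).
At (4, 1): H = diag(-80, -180).
Both eigenvalues are negative, so H is negative definite: a local maximum.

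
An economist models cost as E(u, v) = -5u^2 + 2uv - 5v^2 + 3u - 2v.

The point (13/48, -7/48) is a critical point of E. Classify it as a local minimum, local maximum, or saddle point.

The Hessian of E is constant: H = [[-10, 2], [2, -10]].
det(H) = (-10)·(-10) − 2² = 96.
det(H) > 0 and tr(H) = -20 < 0, so H is negative definite and the point is a local maximum.

local maximum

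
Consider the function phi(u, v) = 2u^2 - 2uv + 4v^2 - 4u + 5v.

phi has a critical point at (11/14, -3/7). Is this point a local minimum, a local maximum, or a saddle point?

The Hessian of phi is constant: H = [[4, -2], [-2, 8]].
det(H) = 4·8 − (-2)² = 28.
det(H) > 0 and tr(H) = 12 > 0, so H is positive definite and the point is a local minimum.

local minimum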